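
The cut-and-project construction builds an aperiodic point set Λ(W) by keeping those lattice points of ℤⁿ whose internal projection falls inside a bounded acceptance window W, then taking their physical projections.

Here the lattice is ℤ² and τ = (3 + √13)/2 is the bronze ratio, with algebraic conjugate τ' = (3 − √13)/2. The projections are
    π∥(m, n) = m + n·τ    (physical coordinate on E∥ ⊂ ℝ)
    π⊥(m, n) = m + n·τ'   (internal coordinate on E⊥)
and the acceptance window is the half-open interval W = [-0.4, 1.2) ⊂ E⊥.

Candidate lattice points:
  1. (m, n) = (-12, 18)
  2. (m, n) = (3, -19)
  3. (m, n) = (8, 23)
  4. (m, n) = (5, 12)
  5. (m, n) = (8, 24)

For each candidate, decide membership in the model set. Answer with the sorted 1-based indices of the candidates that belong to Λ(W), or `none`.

Compute τ' = (3−√13)/2 = -0.302776, so π⊥(m,n) = m -0.302776·n.
#1 (-12,18): internal coord -12 + (18)·τ' = -17.449961; -17.449961 ∉ [-0.4, 1.2) → out
#2 (3,-19): internal coord 3 + (-19)·τ' = +8.752737; +8.752737 ∉ [-0.4, 1.2) → out
#3 (8,23): internal coord 8 + (23)·τ' = +1.036160; +1.036160 ∈ [-0.4, 1.2) → IN Λ
#4 (5,12): internal coord 5 + (12)·τ' = +1.366692; +1.366692 ∉ [-0.4, 1.2) → out
#5 (8,24): internal coord 8 + (24)·τ' = +0.733385; +0.733385 ∈ [-0.4, 1.2) → IN Λ

3, 5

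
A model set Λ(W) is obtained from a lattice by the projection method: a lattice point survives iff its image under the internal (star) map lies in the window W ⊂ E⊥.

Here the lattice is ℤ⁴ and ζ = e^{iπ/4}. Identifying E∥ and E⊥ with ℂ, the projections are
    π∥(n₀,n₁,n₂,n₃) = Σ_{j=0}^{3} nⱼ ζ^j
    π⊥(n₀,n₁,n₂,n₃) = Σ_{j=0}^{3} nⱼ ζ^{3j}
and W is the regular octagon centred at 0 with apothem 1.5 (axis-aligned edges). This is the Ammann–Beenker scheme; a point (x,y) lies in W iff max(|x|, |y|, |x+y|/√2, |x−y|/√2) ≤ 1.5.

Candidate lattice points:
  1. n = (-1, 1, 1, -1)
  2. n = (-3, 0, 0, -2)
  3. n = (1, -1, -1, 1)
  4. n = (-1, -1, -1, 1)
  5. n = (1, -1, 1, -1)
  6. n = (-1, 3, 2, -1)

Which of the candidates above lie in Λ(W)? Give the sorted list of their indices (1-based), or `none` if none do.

π⊥(n) = n₀ + n₁ζ³ + n₂ζ⁶ + n₃ζ⁹ where ζ = e^{iπ/4}.
#1 (-1, 1, 1, -1): internal (-2.4142, -1.0000); octagon support 2.4142 vs apothem 1.5 → ∉ W
#2 (-3, 0, 0, -2): internal (-4.4142, -1.4142); octagon support 4.4142 vs apothem 1.5 → ∉ W
#3 (1, -1, -1, 1): internal (2.4142, 1.0000); octagon support 2.4142 vs apothem 1.5 → ∉ W
#4 (-1, -1, -1, 1): internal (0.4142, 1.0000); octagon support 1.0000 vs apothem 1.5 → ∈ W
#5 (1, -1, 1, -1): internal (1.0000, -2.4142); octagon support 2.4142 vs apothem 1.5 → ∉ W
#6 (-1, 3, 2, -1): internal (-3.8284, -0.5858); octagon support 3.8284 vs apothem 1.5 → ∉ W

4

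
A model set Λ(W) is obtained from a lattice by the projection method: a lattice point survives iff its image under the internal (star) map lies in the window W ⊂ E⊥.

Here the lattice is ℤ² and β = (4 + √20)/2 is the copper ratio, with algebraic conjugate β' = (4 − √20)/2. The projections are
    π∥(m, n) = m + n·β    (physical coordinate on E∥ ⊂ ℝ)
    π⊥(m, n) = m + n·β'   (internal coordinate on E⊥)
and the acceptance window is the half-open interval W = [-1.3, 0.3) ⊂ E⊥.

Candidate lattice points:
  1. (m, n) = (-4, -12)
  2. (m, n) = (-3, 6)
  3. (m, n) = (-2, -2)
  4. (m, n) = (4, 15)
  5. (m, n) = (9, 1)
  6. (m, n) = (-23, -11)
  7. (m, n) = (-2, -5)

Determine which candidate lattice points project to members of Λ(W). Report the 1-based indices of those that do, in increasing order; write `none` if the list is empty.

β' = (4−√20)/2 ≈ -0.23607.
[1] lift (-4,-12): star map gives -1.16718; window check -1.3 ≤ -1.16718 < 0.3 is true → IN Λ
[2] lift (-3,6): star map gives -4.41641; window check -1.3 ≤ -4.41641 < 0.3 is false → out
[3] lift (-2,-2): star map gives -1.52786; window check -1.3 ≤ -1.52786 < 0.3 is false → out
[4] lift (4,15): star map gives 0.45898; window check -1.3 ≤ 0.45898 < 0.3 is false → out
[5] lift (9,1): star map gives 8.76393; window check -1.3 ≤ 8.76393 < 0.3 is false → out
[6] lift (-23,-11): star map gives -20.40325; window check -1.3 ≤ -20.40325 < 0.3 is false → out
[7] lift (-2,-5): star map gives -0.81966; window check -1.3 ≤ -0.81966 < 0.3 is true → IN Λ

1, 7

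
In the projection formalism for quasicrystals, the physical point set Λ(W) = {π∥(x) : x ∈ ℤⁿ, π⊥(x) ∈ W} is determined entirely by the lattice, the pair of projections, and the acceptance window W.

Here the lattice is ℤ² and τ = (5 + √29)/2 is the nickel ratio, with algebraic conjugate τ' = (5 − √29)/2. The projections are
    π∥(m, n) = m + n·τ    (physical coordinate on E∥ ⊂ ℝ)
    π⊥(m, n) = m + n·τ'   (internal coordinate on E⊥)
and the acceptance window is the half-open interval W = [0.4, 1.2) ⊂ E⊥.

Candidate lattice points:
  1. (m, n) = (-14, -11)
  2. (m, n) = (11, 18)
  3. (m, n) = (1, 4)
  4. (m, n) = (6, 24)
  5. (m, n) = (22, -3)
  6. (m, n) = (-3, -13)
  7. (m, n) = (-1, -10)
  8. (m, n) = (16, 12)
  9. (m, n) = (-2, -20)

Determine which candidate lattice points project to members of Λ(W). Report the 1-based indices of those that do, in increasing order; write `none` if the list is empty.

τ' = (5−√29)/2 ≈ -0.19258.
[1] lift (-14,-11): star map gives -11.88159; window check 0.4 ≤ -11.88159 < 1.2 is false → out
[2] lift (11,18): star map gives 7.53352; window check 0.4 ≤ 7.53352 < 1.2 is false → out
[3] lift (1,4): star map gives 0.22967; window check 0.4 ≤ 0.22967 < 1.2 is false → out
[4] lift (6,24): star map gives 1.37802; window check 0.4 ≤ 1.37802 < 1.2 is false → out
[5] lift (22,-3): star map gives 22.57775; window check 0.4 ≤ 22.57775 < 1.2 is false → out
[6] lift (-3,-13): star map gives -0.49643; window check 0.4 ≤ -0.49643 < 1.2 is false → out
[7] lift (-1,-10): star map gives 0.92582; window check 0.4 ≤ 0.92582 < 1.2 is true → IN Λ
[8] lift (16,12): star map gives 13.68901; window check 0.4 ≤ 13.68901 < 1.2 is false → out
[9] lift (-2,-20): star map gives 1.85165; window check 0.4 ≤ 1.85165 < 1.2 is false → out

7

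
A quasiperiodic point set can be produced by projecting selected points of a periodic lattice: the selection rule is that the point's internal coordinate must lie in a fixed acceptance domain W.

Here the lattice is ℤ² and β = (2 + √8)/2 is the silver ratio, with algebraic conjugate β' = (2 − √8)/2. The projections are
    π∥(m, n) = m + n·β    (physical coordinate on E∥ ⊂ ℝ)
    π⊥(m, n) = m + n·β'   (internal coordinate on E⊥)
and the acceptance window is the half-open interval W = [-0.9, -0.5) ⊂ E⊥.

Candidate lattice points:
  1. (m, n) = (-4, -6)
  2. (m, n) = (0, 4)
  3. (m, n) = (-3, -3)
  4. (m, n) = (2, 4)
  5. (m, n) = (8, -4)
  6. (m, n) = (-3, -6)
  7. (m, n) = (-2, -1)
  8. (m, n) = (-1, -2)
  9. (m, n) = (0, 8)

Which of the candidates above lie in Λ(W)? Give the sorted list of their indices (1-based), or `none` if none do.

6

β' = (2−√8)/2 ≈ -0.4142.
candidate 1: (m,n)=(-4,-6) → π∥ = -4-6·β ≈ -18.4853, π⊥ = -4-6·β' ≈ -1.5147 ∉ [-0.9, -0.5) ⇒ out
candidate 2: (m,n)=(0,4) → π∥ = 0+4·β ≈ 9.6569, π⊥ = 0+4·β' ≈ -1.6569 ∉ [-0.9, -0.5) ⇒ out
candidate 3: (m,n)=(-3,-3) → π∥ = -3-3·β ≈ -10.2426, π⊥ = -3-3·β' ≈ -1.7574 ∉ [-0.9, -0.5) ⇒ out
candidate 4: (m,n)=(2,4) → π∥ = 2+4·β ≈ 11.6569, π⊥ = 2+4·β' ≈ 0.3431 ∉ [-0.9, -0.5) ⇒ out
candidate 5: (m,n)=(8,-4) → π∥ = 8-4·β ≈ -1.6569, π⊥ = 8-4·β' ≈ 9.6569 ∉ [-0.9, -0.5) ⇒ out
candidate 6: (m,n)=(-3,-6) → π∥ = -3-6·β ≈ -17.4853, π⊥ = -3-6·β' ≈ -0.5147 ∈ [-0.9, -0.5) ⇒ IN Λ
candidate 7: (m,n)=(-2,-1) → π∥ = -2-1·β ≈ -4.4142, π⊥ = -2-1·β' ≈ -1.5858 ∉ [-0.9, -0.5) ⇒ out
candidate 8: (m,n)=(-1,-2) → π∥ = -1-2·β ≈ -5.8284, π⊥ = -1-2·β' ≈ -0.1716 ∉ [-0.9, -0.5) ⇒ out
candidate 9: (m,n)=(0,8) → π∥ = 0+8·β ≈ 19.3137, π⊥ = 0+8·β' ≈ -3.3137 ∉ [-0.9, -0.5) ⇒ out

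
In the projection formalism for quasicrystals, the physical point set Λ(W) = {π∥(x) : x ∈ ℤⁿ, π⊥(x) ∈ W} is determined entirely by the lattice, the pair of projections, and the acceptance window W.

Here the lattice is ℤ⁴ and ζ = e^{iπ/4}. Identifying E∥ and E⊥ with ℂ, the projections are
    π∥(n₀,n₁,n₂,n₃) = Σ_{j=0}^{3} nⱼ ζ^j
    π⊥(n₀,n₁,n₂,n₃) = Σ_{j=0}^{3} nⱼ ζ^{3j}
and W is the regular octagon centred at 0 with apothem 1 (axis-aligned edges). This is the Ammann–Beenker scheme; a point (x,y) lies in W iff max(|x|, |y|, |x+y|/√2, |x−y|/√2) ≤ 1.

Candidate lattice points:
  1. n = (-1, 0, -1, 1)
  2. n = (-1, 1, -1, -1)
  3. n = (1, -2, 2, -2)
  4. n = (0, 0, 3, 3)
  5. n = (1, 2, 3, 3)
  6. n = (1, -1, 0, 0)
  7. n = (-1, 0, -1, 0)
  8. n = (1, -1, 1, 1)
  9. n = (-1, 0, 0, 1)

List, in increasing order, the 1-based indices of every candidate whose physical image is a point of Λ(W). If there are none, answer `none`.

9

π⊥(n) = n₀ + n₁ζ³ + n₂ζ⁶ + n₃ζ⁹ where ζ = e^{iπ/4}.
candidate 1: n = (-1, 0, -1, 1) → π⊥ ≈ (-0.29289, +1.70711); max(|x|,|y|,|x±y|/√2) = 1.70711 > 1 ⇒ ∉ W
candidate 2: n = (-1, 1, -1, -1) → π⊥ ≈ (-2.41421, +1.00000); max(|x|,|y|,|x±y|/√2) = 2.41421 > 1 ⇒ ∉ W
candidate 3: n = (1, -2, 2, -2) → π⊥ ≈ (+1.00000, -4.82843); max(|x|,|y|,|x±y|/√2) = 4.82843 > 1 ⇒ ∉ W
candidate 4: n = (0, 0, 3, 3) → π⊥ ≈ (+2.12132, -0.87868); max(|x|,|y|,|x±y|/√2) = 2.12132 > 1 ⇒ ∉ W
candidate 5: n = (1, 2, 3, 3) → π⊥ ≈ (+1.70711, +0.53553); max(|x|,|y|,|x±y|/√2) = 1.70711 > 1 ⇒ ∉ W
candidate 6: n = (1, -1, 0, 0) → π⊥ ≈ (+1.70711, -0.70711); max(|x|,|y|,|x±y|/√2) = 1.70711 > 1 ⇒ ∉ W
candidate 7: n = (-1, 0, -1, 0) → π⊥ ≈ (-1.00000, +1.00000); max(|x|,|y|,|x±y|/√2) = 1.41421 > 1 ⇒ ∉ W
candidate 8: n = (1, -1, 1, 1) → π⊥ ≈ (+2.41421, -1.00000); max(|x|,|y|,|x±y|/√2) = 2.41421 > 1 ⇒ ∉ W
candidate 9: n = (-1, 0, 0, 1) → π⊥ ≈ (-0.29289, +0.70711); max(|x|,|y|,|x±y|/√2) = 0.70711 ≤ 1 ⇒ ∈ W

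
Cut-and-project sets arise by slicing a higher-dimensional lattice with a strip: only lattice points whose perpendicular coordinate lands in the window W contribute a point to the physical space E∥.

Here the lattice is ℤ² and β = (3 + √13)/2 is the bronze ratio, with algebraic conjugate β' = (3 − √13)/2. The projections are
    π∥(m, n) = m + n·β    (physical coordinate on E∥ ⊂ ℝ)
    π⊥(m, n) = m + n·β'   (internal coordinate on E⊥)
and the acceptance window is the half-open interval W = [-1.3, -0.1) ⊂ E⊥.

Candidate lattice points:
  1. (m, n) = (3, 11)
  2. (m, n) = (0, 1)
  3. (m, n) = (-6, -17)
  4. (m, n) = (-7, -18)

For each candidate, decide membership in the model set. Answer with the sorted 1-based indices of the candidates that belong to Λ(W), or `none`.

β' = (3−√13)/2 ≈ -0.30278.
candidate 1: (m,n)=(3,11) → π∥ = 3+11·β ≈ 39.33053, π⊥ = 3+11·β' ≈ -0.33053 ∈ [-1.3, -0.1) ⇒ IN Λ
candidate 2: (m,n)=(0,1) → π∥ = 0+1·β ≈ 3.30278, π⊥ = 0+1·β' ≈ -0.30278 ∈ [-1.3, -0.1) ⇒ IN Λ
candidate 3: (m,n)=(-6,-17) → π∥ = -6-17·β ≈ -62.14719, π⊥ = -6-17·β' ≈ -0.85281 ∈ [-1.3, -0.1) ⇒ IN Λ
candidate 4: (m,n)=(-7,-18) → π∥ = -7-18·β ≈ -66.44996, π⊥ = -7-18·β' ≈ -1.55004 ∉ [-1.3, -0.1) ⇒ out

1, 2, 3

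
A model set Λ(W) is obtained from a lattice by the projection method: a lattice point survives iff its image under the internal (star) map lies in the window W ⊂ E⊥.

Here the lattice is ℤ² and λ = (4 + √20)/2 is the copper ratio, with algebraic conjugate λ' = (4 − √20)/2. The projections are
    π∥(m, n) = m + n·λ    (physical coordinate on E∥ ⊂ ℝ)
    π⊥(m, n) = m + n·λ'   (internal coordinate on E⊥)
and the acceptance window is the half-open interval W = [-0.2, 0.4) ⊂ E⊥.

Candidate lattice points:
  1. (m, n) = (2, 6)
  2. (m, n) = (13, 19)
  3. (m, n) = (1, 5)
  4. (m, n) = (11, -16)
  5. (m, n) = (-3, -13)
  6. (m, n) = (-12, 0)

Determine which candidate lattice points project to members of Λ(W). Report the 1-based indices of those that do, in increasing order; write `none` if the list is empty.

3, 5

λ' = (4−√20)/2 ≈ -0.236068.
#1 (2,6): internal coord 2 + (6)·λ' = +0.583592; +0.583592 ∉ [-0.2, 0.4) → out
#2 (13,19): internal coord 13 + (19)·λ' = +8.514708; +8.514708 ∉ [-0.2, 0.4) → out
#3 (1,5): internal coord 1 + (5)·λ' = -0.180340; -0.180340 ∈ [-0.2, 0.4) → IN Λ
#4 (11,-16): internal coord 11 + (-16)·λ' = +14.777088; +14.777088 ∉ [-0.2, 0.4) → out
#5 (-3,-13): internal coord -3 + (-13)·λ' = +0.068884; +0.068884 ∈ [-0.2, 0.4) → IN Λ
#6 (-12,0): internal coord -12 + (0)·λ' = -12.000000; -12.000000 ∉ [-0.2, 0.4) → out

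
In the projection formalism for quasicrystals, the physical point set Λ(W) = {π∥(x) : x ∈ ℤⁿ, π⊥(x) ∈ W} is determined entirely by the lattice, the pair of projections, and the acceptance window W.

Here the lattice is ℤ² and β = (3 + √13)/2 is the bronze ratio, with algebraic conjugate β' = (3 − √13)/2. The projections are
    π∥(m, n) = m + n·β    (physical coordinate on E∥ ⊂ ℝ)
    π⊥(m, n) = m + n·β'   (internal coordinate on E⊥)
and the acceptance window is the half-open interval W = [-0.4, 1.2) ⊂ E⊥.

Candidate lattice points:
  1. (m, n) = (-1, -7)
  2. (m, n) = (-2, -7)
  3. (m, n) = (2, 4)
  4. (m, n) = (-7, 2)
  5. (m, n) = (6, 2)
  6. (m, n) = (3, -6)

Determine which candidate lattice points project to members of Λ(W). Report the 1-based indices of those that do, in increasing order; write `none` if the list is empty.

Compute β' = (3−√13)/2 = -0.3028, so π⊥(m,n) = m -0.3028·n.
[1] lift (-1,-7): star map gives 1.1194; window check -0.4 ≤ 1.1194 < 1.2 is true → IN Λ
[2] lift (-2,-7): star map gives 0.1194; window check -0.4 ≤ 0.1194 < 1.2 is true → IN Λ
[3] lift (2,4): star map gives 0.7889; window check -0.4 ≤ 0.7889 < 1.2 is true → IN Λ
[4] lift (-7,2): star map gives -7.6056; window check -0.4 ≤ -7.6056 < 1.2 is false → out
[5] lift (6,2): star map gives 5.3944; window check -0.4 ≤ 5.3944 < 1.2 is false → out
[6] lift (3,-6): star map gives 4.8167; window check -0.4 ≤ 4.8167 < 1.2 is false → out

1, 2, 3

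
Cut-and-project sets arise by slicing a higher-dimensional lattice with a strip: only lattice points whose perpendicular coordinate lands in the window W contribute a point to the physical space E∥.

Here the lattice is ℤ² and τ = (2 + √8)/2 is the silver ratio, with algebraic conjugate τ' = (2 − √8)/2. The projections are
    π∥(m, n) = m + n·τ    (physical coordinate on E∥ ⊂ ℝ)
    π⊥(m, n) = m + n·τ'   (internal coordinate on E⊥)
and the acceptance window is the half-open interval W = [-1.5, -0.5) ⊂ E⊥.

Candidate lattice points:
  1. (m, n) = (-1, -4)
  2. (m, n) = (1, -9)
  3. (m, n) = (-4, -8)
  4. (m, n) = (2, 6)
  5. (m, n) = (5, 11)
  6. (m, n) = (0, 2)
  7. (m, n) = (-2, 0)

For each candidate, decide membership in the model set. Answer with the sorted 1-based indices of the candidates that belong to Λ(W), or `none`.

3, 6

τ' = (2−√8)/2 ≈ -0.4142.
#1 (-1,-4): internal coord -1 + (-4)·τ' = +0.6569; +0.6569 ∉ [-1.5, -0.5) → out
#2 (1,-9): internal coord 1 + (-9)·τ' = +4.7279; +4.7279 ∉ [-1.5, -0.5) → out
#3 (-4,-8): internal coord -4 + (-8)·τ' = -0.6863; -0.6863 ∈ [-1.5, -0.5) → IN Λ
#4 (2,6): internal coord 2 + (6)·τ' = -0.4853; -0.4853 ∉ [-1.5, -0.5) → out
#5 (5,11): internal coord 5 + (11)·τ' = +0.4437; +0.4437 ∉ [-1.5, -0.5) → out
#6 (0,2): internal coord 0 + (2)·τ' = -0.8284; -0.8284 ∈ [-1.5, -0.5) → IN Λ
#7 (-2,0): internal coord -2 + (0)·τ' = -2.0000; -2.0000 ∉ [-1.5, -0.5) → out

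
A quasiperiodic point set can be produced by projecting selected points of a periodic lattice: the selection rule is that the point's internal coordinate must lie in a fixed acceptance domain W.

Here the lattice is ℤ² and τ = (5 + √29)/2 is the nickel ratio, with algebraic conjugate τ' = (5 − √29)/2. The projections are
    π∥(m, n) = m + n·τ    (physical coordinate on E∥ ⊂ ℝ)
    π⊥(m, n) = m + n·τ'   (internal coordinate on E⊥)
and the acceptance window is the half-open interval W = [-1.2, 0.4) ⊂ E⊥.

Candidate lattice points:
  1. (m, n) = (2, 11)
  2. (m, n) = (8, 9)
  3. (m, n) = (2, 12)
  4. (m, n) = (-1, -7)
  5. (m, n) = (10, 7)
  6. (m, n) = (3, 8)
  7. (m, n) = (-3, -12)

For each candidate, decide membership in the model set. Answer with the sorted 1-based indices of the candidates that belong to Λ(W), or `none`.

τ' = (5−√29)/2 ≈ -0.1926.
#1 (2,11): internal coord 2 + (11)·τ' = -0.1184; -0.1184 ∈ [-1.2, 0.4) → IN Λ
#2 (8,9): internal coord 8 + (9)·τ' = +6.2668; +6.2668 ∉ [-1.2, 0.4) → out
#3 (2,12): internal coord 2 + (12)·τ' = -0.3110; -0.3110 ∈ [-1.2, 0.4) → IN Λ
#4 (-1,-7): internal coord -1 + (-7)·τ' = +0.3481; +0.3481 ∈ [-1.2, 0.4) → IN Λ
#5 (10,7): internal coord 10 + (7)·τ' = +8.6519; +8.6519 ∉ [-1.2, 0.4) → out
#6 (3,8): internal coord 3 + (8)·τ' = +1.4593; +1.4593 ∉ [-1.2, 0.4) → out
#7 (-3,-12): internal coord -3 + (-12)·τ' = -0.6890; -0.6890 ∈ [-1.2, 0.4) → IN Λ

1, 3, 4, 7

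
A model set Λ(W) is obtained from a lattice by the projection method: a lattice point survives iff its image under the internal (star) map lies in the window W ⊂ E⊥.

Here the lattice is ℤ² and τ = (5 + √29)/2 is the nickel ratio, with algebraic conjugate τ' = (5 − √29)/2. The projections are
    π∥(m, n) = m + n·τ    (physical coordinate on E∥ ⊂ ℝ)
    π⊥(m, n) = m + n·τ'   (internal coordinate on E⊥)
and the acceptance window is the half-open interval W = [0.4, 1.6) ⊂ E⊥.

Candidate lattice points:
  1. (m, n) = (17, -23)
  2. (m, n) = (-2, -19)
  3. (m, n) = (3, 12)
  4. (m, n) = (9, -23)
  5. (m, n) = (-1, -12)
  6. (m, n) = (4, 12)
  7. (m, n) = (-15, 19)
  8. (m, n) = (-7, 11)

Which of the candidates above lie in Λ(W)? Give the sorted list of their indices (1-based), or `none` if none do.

Compute τ' = (5−√29)/2 = -0.19258, so π⊥(m,n) = m -0.19258·n.
[1] lift (17,-23): star map gives 21.42940; window check 0.4 ≤ 21.42940 < 1.6 is false → out
[2] lift (-2,-19): star map gives 1.65907; window check 0.4 ≤ 1.65907 < 1.6 is false → out
[3] lift (3,12): star map gives 0.68901; window check 0.4 ≤ 0.68901 < 1.6 is true → IN Λ
[4] lift (9,-23): star map gives 13.42940; window check 0.4 ≤ 13.42940 < 1.6 is false → out
[5] lift (-1,-12): star map gives 1.31099; window check 0.4 ≤ 1.31099 < 1.6 is true → IN Λ
[6] lift (4,12): star map gives 1.68901; window check 0.4 ≤ 1.68901 < 1.6 is false → out
[7] lift (-15,19): star map gives -18.65907; window check 0.4 ≤ -18.65907 < 1.6 is false → out
[8] lift (-7,11): star map gives -9.11841; window check 0.4 ≤ -9.11841 < 1.6 is false → out

3, 5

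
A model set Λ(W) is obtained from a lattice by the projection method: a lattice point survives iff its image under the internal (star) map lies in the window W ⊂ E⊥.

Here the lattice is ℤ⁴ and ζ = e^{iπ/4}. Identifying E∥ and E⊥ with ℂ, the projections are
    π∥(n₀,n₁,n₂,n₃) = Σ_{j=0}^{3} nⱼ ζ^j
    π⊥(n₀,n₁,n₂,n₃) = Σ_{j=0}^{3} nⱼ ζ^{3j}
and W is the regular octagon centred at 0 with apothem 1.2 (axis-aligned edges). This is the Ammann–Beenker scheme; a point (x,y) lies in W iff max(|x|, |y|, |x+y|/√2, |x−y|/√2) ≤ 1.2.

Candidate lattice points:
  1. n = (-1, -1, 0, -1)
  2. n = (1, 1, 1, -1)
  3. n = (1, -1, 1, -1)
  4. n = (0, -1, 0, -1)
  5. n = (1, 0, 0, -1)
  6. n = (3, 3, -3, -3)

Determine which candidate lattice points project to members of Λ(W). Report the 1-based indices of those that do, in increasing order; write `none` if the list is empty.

2, 5

With ζ = e^{iπ/4} the internal vectors are ζ^0,ζ^3,ζ^6,ζ^9.
#1 (-1, -1, 0, -1): internal (-1.0000, -1.4142); octagon support 1.7071 vs apothem 1.2 → ∉ W
#2 (1, 1, 1, -1): internal (-0.4142, -1.0000); octagon support 1.0000 vs apothem 1.2 → ∈ W
#3 (1, -1, 1, -1): internal (1.0000, -2.4142); octagon support 2.4142 vs apothem 1.2 → ∉ W
#4 (0, -1, 0, -1): internal (0.0000, -1.4142); octagon support 1.4142 vs apothem 1.2 → ∉ W
#5 (1, 0, 0, -1): internal (0.2929, -0.7071); octagon support 0.7071 vs apothem 1.2 → ∈ W
#6 (3, 3, -3, -3): internal (-1.2426, 3.0000); octagon support 3.0000 vs apothem 1.2 → ∉ W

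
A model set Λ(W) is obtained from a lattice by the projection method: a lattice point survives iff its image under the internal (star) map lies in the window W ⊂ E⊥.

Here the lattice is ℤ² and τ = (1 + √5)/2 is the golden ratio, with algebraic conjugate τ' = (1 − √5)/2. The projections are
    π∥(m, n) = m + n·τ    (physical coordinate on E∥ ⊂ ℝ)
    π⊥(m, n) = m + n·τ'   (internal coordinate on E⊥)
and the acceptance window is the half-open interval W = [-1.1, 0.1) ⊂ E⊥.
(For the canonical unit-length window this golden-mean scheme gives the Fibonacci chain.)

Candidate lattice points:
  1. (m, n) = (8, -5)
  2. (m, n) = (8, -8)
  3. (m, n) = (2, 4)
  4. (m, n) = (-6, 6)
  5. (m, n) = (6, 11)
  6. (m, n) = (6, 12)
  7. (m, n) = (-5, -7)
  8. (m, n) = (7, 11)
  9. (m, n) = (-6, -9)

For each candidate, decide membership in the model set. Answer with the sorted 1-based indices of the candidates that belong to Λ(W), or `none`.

3, 5, 7, 9

Compute τ' = (1−√5)/2 = -0.618034, so π⊥(m,n) = m -0.618034·n.
candidate 1: (m,n)=(8,-5) → π∥ = 8-5·τ ≈ -0.090170, π⊥ = 8-5·τ' ≈ 11.090170 ∉ [-1.1, 0.1) ⇒ out
candidate 2: (m,n)=(8,-8) → π∥ = 8-8·τ ≈ -4.944272, π⊥ = 8-8·τ' ≈ 12.944272 ∉ [-1.1, 0.1) ⇒ out
candidate 3: (m,n)=(2,4) → π∥ = 2+4·τ ≈ 8.472136, π⊥ = 2+4·τ' ≈ -0.472136 ∈ [-1.1, 0.1) ⇒ IN Λ
candidate 4: (m,n)=(-6,6) → π∥ = -6+6·τ ≈ 3.708204, π⊥ = -6+6·τ' ≈ -9.708204 ∉ [-1.1, 0.1) ⇒ out
candidate 5: (m,n)=(6,11) → π∥ = 6+11·τ ≈ 23.798374, π⊥ = 6+11·τ' ≈ -0.798374 ∈ [-1.1, 0.1) ⇒ IN Λ
candidate 6: (m,n)=(6,12) → π∥ = 6+12·τ ≈ 25.416408, π⊥ = 6+12·τ' ≈ -1.416408 ∉ [-1.1, 0.1) ⇒ out
candidate 7: (m,n)=(-5,-7) → π∥ = -5-7·τ ≈ -16.326238, π⊥ = -5-7·τ' ≈ -0.673762 ∈ [-1.1, 0.1) ⇒ IN Λ
candidate 8: (m,n)=(7,11) → π∥ = 7+11·τ ≈ 24.798374, π⊥ = 7+11·τ' ≈ 0.201626 ∉ [-1.1, 0.1) ⇒ out
candidate 9: (m,n)=(-6,-9) → π∥ = -6-9·τ ≈ -20.562306, π⊥ = -6-9·τ' ≈ -0.437694 ∈ [-1.1, 0.1) ⇒ IN Λ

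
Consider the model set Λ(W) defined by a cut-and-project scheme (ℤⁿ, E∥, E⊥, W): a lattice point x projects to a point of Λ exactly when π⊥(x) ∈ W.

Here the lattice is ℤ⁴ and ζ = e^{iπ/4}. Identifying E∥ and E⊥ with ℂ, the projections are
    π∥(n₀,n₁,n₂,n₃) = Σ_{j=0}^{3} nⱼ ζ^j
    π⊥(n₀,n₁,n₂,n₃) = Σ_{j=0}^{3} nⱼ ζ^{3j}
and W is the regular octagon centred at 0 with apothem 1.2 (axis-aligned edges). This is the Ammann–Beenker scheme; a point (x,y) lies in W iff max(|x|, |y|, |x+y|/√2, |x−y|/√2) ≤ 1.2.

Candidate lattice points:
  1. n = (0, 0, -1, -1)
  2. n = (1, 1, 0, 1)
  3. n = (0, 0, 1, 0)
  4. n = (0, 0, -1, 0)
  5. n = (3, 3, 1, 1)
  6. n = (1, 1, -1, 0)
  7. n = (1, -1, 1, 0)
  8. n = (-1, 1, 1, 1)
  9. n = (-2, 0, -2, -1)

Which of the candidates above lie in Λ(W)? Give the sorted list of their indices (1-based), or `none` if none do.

1, 3, 4, 8

Internal map: ζ^{3j} for j=0..3 gives (1,0), (−√2/2,√2/2), (0,−1), (√2/2,√2/2).
candidate 1: n = (0, 0, -1, -1) → π⊥ ≈ (-0.7071, +0.2929); max(|x|,|y|,|x±y|/√2) = 0.7071 ≤ 1.2 ⇒ ∈ W
candidate 2: n = (1, 1, 0, 1) → π⊥ ≈ (+1.0000, +1.4142); max(|x|,|y|,|x±y|/√2) = 1.7071 > 1.2 ⇒ ∉ W
candidate 3: n = (0, 0, 1, 0) → π⊥ ≈ (+0.0000, -1.0000); max(|x|,|y|,|x±y|/√2) = 1.0000 ≤ 1.2 ⇒ ∈ W
candidate 4: n = (0, 0, -1, 0) → π⊥ ≈ (+0.0000, +1.0000); max(|x|,|y|,|x±y|/√2) = 1.0000 ≤ 1.2 ⇒ ∈ W
candidate 5: n = (3, 3, 1, 1) → π⊥ ≈ (+1.5858, +1.8284); max(|x|,|y|,|x±y|/√2) = 2.4142 > 1.2 ⇒ ∉ W
candidate 6: n = (1, 1, -1, 0) → π⊥ ≈ (+0.2929, +1.7071); max(|x|,|y|,|x±y|/√2) = 1.7071 > 1.2 ⇒ ∉ W
candidate 7: n = (1, -1, 1, 0) → π⊥ ≈ (+1.7071, -1.7071); max(|x|,|y|,|x±y|/√2) = 2.4142 > 1.2 ⇒ ∉ W
candidate 8: n = (-1, 1, 1, 1) → π⊥ ≈ (-1.0000, +0.4142); max(|x|,|y|,|x±y|/√2) = 1.0000 ≤ 1.2 ⇒ ∈ W
candidate 9: n = (-2, 0, -2, -1) → π⊥ ≈ (-2.7071, +1.2929); max(|x|,|y|,|x±y|/√2) = 2.8284 > 1.2 ⇒ ∉ W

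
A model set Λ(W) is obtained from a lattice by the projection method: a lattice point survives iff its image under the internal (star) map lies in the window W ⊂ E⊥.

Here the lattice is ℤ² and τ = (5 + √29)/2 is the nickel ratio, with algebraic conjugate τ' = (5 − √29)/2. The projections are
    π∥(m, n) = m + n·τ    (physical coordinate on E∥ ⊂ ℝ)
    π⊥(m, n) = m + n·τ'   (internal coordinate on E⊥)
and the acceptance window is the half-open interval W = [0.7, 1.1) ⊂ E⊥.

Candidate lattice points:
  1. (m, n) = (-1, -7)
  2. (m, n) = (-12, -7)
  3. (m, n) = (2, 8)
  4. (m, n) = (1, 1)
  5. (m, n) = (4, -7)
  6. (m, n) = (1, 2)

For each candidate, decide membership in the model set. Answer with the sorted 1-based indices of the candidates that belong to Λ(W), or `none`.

τ' = (5−√29)/2 ≈ -0.192582.
[1] lift (-1,-7): star map gives 0.348077; window check 0.7 ≤ 0.348077 < 1.1 is false → out
[2] lift (-12,-7): star map gives -10.651923; window check 0.7 ≤ -10.651923 < 1.1 is false → out
[3] lift (2,8): star map gives 0.459341; window check 0.7 ≤ 0.459341 < 1.1 is false → out
[4] lift (1,1): star map gives 0.807418; window check 0.7 ≤ 0.807418 < 1.1 is true → IN Λ
[5] lift (4,-7): star map gives 5.348077; window check 0.7 ≤ 5.348077 < 1.1 is false → out
[6] lift (1,2): star map gives 0.614835; window check 0.7 ≤ 0.614835 < 1.1 is false → out

4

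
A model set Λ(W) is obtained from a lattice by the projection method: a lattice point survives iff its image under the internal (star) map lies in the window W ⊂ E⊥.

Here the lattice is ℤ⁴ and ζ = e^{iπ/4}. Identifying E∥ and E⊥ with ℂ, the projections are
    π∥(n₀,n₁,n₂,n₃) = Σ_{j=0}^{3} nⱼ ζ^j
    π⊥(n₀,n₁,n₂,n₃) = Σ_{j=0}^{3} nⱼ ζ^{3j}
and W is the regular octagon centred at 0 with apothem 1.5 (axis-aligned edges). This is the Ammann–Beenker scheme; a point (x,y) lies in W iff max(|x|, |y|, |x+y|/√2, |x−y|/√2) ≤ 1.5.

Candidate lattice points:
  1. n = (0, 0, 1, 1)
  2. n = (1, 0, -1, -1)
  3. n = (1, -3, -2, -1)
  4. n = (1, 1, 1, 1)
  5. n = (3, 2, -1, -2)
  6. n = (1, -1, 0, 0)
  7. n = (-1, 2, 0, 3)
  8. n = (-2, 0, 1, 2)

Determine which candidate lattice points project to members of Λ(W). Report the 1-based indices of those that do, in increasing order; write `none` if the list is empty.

1, 2, 4, 5, 8

Internal map: ζ^{3j} for j=0..3 gives (1,0), (−√2/2,√2/2), (0,−1), (√2/2,√2/2).
#1 (0, 0, 1, 1): internal (0.7071, -0.2929); octagon support 0.7071 vs apothem 1.5 → ∈ W
#2 (1, 0, -1, -1): internal (0.2929, 0.2929); octagon support 0.4142 vs apothem 1.5 → ∈ W
#3 (1, -3, -2, -1): internal (2.4142, -0.8284); octagon support 2.4142 vs apothem 1.5 → ∉ W
#4 (1, 1, 1, 1): internal (1.0000, 0.4142); octagon support 1.0000 vs apothem 1.5 → ∈ W
#5 (3, 2, -1, -2): internal (0.1716, 1.0000); octagon support 1.0000 vs apothem 1.5 → ∈ W
#6 (1, -1, 0, 0): internal (1.7071, -0.7071); octagon support 1.7071 vs apothem 1.5 → ∉ W
#7 (-1, 2, 0, 3): internal (-0.2929, 3.5355); octagon support 3.5355 vs apothem 1.5 → ∉ W
#8 (-2, 0, 1, 2): internal (-0.5858, 0.4142); octagon support 0.7071 vs apothem 1.5 → ∈ W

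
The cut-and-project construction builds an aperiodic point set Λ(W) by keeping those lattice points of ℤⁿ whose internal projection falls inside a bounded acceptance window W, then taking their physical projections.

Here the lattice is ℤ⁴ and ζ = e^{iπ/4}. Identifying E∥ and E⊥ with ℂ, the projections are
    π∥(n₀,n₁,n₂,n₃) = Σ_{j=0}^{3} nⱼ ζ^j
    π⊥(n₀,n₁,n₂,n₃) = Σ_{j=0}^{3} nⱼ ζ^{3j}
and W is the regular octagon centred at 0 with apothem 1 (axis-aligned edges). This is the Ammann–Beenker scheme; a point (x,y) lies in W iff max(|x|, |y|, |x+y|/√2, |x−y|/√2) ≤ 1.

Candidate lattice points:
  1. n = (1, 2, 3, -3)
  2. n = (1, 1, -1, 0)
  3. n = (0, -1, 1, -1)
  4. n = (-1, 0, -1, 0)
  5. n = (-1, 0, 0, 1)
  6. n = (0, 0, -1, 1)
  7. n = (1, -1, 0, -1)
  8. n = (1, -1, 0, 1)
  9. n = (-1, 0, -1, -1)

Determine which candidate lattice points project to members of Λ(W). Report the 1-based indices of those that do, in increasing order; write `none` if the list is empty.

Internal map: ζ^{3j} for j=0..3 gives (1,0), (−√2/2,√2/2), (0,−1), (√2/2,√2/2).
#1 (1, 2, 3, -3): internal (-2.53553, -3.70711); octagon support 4.41421 vs apothem 1 → ∉ W
#2 (1, 1, -1, 0): internal (0.29289, 1.70711); octagon support 1.70711 vs apothem 1 → ∉ W
#3 (0, -1, 1, -1): internal (0.00000, -2.41421); octagon support 2.41421 vs apothem 1 → ∉ W
#4 (-1, 0, -1, 0): internal (-1.00000, 1.00000); octagon support 1.41421 vs apothem 1 → ∉ W
#5 (-1, 0, 0, 1): internal (-0.29289, 0.70711); octagon support 0.70711 vs apothem 1 → ∈ W
#6 (0, 0, -1, 1): internal (0.70711, 1.70711); octagon support 1.70711 vs apothem 1 → ∉ W
#7 (1, -1, 0, -1): internal (1.00000, -1.41421); octagon support 1.70711 vs apothem 1 → ∉ W
#8 (1, -1, 0, 1): internal (2.41421, 0.00000); octagon support 2.41421 vs apothem 1 → ∉ W
#9 (-1, 0, -1, -1): internal (-1.70711, 0.29289); octagon support 1.70711 vs apothem 1 → ∉ W

5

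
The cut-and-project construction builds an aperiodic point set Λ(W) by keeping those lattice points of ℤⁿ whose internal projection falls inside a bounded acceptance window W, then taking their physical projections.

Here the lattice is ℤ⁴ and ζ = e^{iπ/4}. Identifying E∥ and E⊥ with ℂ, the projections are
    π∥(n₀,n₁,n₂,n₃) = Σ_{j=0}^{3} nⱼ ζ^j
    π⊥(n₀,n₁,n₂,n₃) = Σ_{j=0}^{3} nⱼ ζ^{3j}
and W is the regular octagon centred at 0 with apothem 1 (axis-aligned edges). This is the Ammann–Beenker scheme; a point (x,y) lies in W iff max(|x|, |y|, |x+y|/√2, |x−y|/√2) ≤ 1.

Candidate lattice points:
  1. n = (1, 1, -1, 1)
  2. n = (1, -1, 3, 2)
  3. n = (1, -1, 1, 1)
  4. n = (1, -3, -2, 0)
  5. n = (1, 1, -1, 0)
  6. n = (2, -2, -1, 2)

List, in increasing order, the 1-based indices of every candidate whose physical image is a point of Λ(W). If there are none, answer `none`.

none

Internal map: ζ^{3j} for j=0..3 gives (1,0), (−√2/2,√2/2), (0,−1), (√2/2,√2/2).
#1 (1, 1, -1, 1): internal (1.0000, 2.4142); octagon support 2.4142 vs apothem 1 → ∉ W
#2 (1, -1, 3, 2): internal (3.1213, -2.2929); octagon support 3.8284 vs apothem 1 → ∉ W
#3 (1, -1, 1, 1): internal (2.4142, -1.0000); octagon support 2.4142 vs apothem 1 → ∉ W
#4 (1, -3, -2, 0): internal (3.1213, -0.1213); octagon support 3.1213 vs apothem 1 → ∉ W
#5 (1, 1, -1, 0): internal (0.2929, 1.7071); octagon support 1.7071 vs apothem 1 → ∉ W
#6 (2, -2, -1, 2): internal (4.8284, 1.0000); octagon support 4.8284 vs apothem 1 → ∉ W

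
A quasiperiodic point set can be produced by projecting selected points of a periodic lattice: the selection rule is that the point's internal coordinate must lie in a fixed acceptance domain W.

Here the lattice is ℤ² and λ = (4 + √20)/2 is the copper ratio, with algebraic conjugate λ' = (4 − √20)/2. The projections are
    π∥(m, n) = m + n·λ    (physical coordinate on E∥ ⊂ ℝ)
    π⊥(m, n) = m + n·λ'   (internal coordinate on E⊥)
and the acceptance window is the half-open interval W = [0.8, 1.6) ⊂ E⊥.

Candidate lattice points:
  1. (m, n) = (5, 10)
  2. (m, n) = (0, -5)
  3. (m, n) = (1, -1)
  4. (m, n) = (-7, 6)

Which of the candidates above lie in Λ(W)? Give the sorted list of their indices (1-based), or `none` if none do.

λ' = (4−√20)/2 ≈ -0.2361.
candidate 1: (m,n)=(5,10) → π∥ = 5+10·λ ≈ 47.3607, π⊥ = 5+10·λ' ≈ 2.6393 ∉ [0.8, 1.6) ⇒ out
candidate 2: (m,n)=(0,-5) → π∥ = 0-5·λ ≈ -21.1803, π⊥ = 0-5·λ' ≈ 1.1803 ∈ [0.8, 1.6) ⇒ IN Λ
candidate 3: (m,n)=(1,-1) → π∥ = 1-1·λ ≈ -3.2361, π⊥ = 1-1·λ' ≈ 1.2361 ∈ [0.8, 1.6) ⇒ IN Λ
candidate 4: (m,n)=(-7,6) → π∥ = -7+6·λ ≈ 18.4164, π⊥ = -7+6·λ' ≈ -8.4164 ∉ [0.8, 1.6) ⇒ out

2, 3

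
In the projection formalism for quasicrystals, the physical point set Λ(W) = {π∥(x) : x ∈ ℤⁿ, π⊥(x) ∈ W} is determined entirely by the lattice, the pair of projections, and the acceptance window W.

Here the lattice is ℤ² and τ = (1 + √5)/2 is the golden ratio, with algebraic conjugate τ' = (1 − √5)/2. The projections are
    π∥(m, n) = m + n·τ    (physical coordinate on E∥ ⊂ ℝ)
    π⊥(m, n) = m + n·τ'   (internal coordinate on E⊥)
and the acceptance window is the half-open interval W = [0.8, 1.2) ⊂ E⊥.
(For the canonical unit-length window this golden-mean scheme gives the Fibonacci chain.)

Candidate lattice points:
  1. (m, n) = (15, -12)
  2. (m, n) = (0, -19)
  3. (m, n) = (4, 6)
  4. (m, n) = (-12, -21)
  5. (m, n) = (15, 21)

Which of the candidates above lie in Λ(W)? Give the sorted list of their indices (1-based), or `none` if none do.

Numerically τ ≈ 1.618034 and τ' = −1/τ ≈ -0.618034.
#1 (15,-12): internal coord 15 + (-12)·τ' = +22.416408; +22.416408 ∉ [0.8, 1.2) → out
#2 (0,-19): internal coord 0 + (-19)·τ' = +11.742646; +11.742646 ∉ [0.8, 1.2) → out
#3 (4,6): internal coord 4 + (6)·τ' = +0.291796; +0.291796 ∉ [0.8, 1.2) → out
#4 (-12,-21): internal coord -12 + (-21)·τ' = +0.978714; +0.978714 ∈ [0.8, 1.2) → IN Λ
#5 (15,21): internal coord 15 + (21)·τ' = +2.021286; +2.021286 ∉ [0.8, 1.2) → out

4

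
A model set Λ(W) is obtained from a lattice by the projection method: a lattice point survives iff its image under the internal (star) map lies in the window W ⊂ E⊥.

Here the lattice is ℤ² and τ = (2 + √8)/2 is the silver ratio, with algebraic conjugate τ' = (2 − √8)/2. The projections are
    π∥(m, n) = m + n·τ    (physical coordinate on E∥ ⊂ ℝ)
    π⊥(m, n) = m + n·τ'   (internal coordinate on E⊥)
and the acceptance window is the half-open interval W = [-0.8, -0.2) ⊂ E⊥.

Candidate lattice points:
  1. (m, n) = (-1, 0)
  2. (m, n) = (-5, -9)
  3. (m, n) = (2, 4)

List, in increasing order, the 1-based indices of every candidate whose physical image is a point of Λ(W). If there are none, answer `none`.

none

τ' = (2−√8)/2 ≈ -0.414214.
candidate 1: (m,n)=(-1,0) → π∥ = -1+0·τ ≈ -1.000000, π⊥ = -1+0·τ' ≈ -1.000000 ∉ [-0.8, -0.2) ⇒ out
candidate 2: (m,n)=(-5,-9) → π∥ = -5-9·τ ≈ -26.727922, π⊥ = -5-9·τ' ≈ -1.272078 ∉ [-0.8, -0.2) ⇒ out
candidate 3: (m,n)=(2,4) → π∥ = 2+4·τ ≈ 11.656854, π⊥ = 2+4·τ' ≈ 0.343146 ∉ [-0.8, -0.2) ⇒ out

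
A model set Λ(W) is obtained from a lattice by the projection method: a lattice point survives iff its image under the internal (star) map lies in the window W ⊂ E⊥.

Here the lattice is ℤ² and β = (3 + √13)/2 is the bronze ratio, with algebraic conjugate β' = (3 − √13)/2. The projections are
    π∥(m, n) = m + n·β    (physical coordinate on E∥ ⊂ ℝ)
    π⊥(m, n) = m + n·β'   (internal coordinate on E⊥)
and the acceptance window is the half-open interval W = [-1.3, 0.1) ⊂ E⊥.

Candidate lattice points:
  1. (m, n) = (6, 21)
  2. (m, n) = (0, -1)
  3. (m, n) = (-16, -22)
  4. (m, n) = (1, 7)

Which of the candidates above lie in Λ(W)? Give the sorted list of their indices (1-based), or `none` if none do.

Numerically β ≈ 3.302776 and β' = −1/β ≈ -0.302776.
[1] lift (6,21): star map gives -0.358288; window check -1.3 ≤ -0.358288 < 0.1 is true → IN Λ
[2] lift (0,-1): star map gives 0.302776; window check -1.3 ≤ 0.302776 < 0.1 is false → out
[3] lift (-16,-22): star map gives -9.338936; window check -1.3 ≤ -9.338936 < 0.1 is false → out
[4] lift (1,7): star map gives -1.119429; window check -1.3 ≤ -1.119429 < 0.1 is true → IN Λ

1, 4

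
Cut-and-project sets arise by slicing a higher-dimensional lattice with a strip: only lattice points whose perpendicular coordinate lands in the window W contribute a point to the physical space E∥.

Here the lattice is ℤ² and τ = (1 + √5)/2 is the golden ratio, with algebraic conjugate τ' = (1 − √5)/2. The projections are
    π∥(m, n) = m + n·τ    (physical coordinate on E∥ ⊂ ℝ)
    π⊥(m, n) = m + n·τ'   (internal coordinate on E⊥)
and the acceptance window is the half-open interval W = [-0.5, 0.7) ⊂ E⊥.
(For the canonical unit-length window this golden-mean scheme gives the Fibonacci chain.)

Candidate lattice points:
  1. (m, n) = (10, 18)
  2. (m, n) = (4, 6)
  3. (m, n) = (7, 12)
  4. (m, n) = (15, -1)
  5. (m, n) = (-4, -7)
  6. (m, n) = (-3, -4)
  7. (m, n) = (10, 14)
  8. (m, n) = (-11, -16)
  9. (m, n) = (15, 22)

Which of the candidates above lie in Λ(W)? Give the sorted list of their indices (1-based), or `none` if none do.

2, 3, 5

τ' = (1−√5)/2 ≈ -0.618034.
#1 (10,18): internal coord 10 + (18)·τ' = -1.124612; -1.124612 ∉ [-0.5, 0.7) → out
#2 (4,6): internal coord 4 + (6)·τ' = +0.291796; +0.291796 ∈ [-0.5, 0.7) → IN Λ
#3 (7,12): internal coord 7 + (12)·τ' = -0.416408; -0.416408 ∈ [-0.5, 0.7) → IN Λ
#4 (15,-1): internal coord 15 + (-1)·τ' = +15.618034; +15.618034 ∉ [-0.5, 0.7) → out
#5 (-4,-7): internal coord -4 + (-7)·τ' = +0.326238; +0.326238 ∈ [-0.5, 0.7) → IN Λ
#6 (-3,-4): internal coord -3 + (-4)·τ' = -0.527864; -0.527864 ∉ [-0.5, 0.7) → out
#7 (10,14): internal coord 10 + (14)·τ' = +1.347524; +1.347524 ∉ [-0.5, 0.7) → out
#8 (-11,-16): internal coord -11 + (-16)·τ' = -1.111456; -1.111456 ∉ [-0.5, 0.7) → out
#9 (15,22): internal coord 15 + (22)·τ' = +1.403252; +1.403252 ∉ [-0.5, 0.7) → out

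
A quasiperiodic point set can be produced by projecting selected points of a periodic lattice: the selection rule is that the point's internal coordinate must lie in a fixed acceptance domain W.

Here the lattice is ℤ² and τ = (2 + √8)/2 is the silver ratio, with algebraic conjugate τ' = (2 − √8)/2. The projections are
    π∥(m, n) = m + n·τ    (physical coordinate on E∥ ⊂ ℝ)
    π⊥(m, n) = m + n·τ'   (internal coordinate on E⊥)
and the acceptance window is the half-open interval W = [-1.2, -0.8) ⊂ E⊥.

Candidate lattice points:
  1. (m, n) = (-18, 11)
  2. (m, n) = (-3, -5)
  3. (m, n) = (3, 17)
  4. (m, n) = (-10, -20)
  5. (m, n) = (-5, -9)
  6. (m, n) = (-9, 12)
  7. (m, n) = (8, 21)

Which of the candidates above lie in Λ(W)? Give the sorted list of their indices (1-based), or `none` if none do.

Numerically τ ≈ 2.4142 and τ' = −1/τ ≈ -0.4142.
[1] lift (-18,11): star map gives -22.5563; window check -1.2 ≤ -22.5563 < -0.8 is false → out
[2] lift (-3,-5): star map gives -0.9289; window check -1.2 ≤ -0.9289 < -0.8 is true → IN Λ
[3] lift (3,17): star map gives -4.0416; window check -1.2 ≤ -4.0416 < -0.8 is false → out
[4] lift (-10,-20): star map gives -1.7157; window check -1.2 ≤ -1.7157 < -0.8 is false → out
[5] lift (-5,-9): star map gives -1.2721; window check -1.2 ≤ -1.2721 < -0.8 is false → out
[6] lift (-9,12): star map gives -13.9706; window check -1.2 ≤ -13.9706 < -0.8 is false → out
[7] lift (8,21): star map gives -0.6985; window check -1.2 ≤ -0.6985 < -0.8 is false → out

2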